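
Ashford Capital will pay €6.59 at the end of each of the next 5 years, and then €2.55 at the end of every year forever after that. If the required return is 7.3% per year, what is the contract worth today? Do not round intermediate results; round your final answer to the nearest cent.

€51.36

PV of 5-year annuity: €6.59 × [1 − (1+0.073)^−5] / 0.073 = 26.80464
Perpetuity value at year 5: €2.55 / 0.073 = 34.93151
PV of perpetuity: 34.93151 / (1+0.073)^5 = 24.55945
Total PV = 26.80464 + 24.55945 = 51.36409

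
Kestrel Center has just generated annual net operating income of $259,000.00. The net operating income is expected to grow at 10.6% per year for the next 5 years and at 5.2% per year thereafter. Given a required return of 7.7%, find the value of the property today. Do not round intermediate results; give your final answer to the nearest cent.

$13850669.53

D_1 = 286454.00000
D_2 = 316818.12400
D_3 = 350400.84514
D_4 = 387543.33473
D_5 = 428622.92821
Terminal value at year 5: TV = D_5×(1+g_2)/(r−g_2) = 450911.32048/0.025 = 18036452.81910
P_0 = D_1/(1+r)^1 + D_2/(1+r)^2 + D_3/(1+r)^3 + D_4/(1+r)^4 + D_5/(1+r)^5 + TV/(1+r)^5
    = 265974.00186 + 273135.79021 + 280490.42151 + 288043.08839 + 295799.12327 + 12447227.10702 = 13850669.53225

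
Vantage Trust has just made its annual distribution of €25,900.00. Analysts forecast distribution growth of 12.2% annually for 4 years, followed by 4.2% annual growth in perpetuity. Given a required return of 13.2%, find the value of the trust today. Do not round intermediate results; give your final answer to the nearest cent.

€390740.24

D_1 = 29059.80000
D_2 = 32605.09560
D_3 = 36582.91726
D_4 = 41046.03317
Terminal value at year 4: TV = D_4×(1+g_2)/(r−g_2) = 42769.96656/0.09 = 475221.85069
P_0 = D_1/(1+r)^1 + D_2/(1+r)^2 + D_3/(1+r)^3 + D_4/(1+r)^4 + TV/(1+r)^4
    = 25671.20141 + 25444.42402 + 25219.64995 + 24996.86152 + 289408.10788 = 390740.24478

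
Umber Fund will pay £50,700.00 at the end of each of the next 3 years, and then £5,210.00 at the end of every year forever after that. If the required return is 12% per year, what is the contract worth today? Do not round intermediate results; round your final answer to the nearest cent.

PV of 3-year annuity: £50,700.00 × [1 − (1+0.12)^−3] / 0.12 = 121772.84530
Perpetuity value at year 3: £5,210.00 / 0.12 = 43416.66667
PV of perpetuity: 43416.66667 / (1+0.12)^3 = 30903.12576
Total PV = 121772.84530 + 30903.12576 = 152675.97106

£152675.97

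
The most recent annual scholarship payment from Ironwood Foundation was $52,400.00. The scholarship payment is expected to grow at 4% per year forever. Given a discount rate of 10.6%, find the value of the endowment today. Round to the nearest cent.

D₁ = D₀ × (1 + g) = $52,400.00 × 1.04 = $54,496.0000
Growing perpetuity: P = D₁ / (r − g) = $54,496.0000 / (0.106 − 0.04) = $825,696.97

$825696.97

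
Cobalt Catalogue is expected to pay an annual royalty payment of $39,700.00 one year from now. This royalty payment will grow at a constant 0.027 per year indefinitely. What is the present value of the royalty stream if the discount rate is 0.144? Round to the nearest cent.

$339316.24

Growing perpetuity: P = D₁ / (r − g) = $39,700.0000 / (0.144 − 0.027) = $339,316.24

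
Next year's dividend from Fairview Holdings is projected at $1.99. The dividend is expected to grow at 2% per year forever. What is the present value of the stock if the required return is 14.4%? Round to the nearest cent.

Growing perpetuity: P = D₁ / (r − g) = $1.9900 / (0.144 − 0.02) = $16.05

$16.05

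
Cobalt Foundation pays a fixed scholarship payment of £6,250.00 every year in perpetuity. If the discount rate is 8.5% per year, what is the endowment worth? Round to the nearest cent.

£73529.41

Level perpetuity: PV = C / r = £6,250.00 / 0.085 = £73,529.41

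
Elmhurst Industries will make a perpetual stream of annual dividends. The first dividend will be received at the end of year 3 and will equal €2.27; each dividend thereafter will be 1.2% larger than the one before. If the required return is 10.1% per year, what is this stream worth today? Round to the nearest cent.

€21.04

Value at end of year 2: C₁ / (r − g) = €2.27 / (0.101 − 0.012) = €25.5056
Discount to today: PV = €25.5056 / (1 + 0.101)^2 = €25.5056 / 1.212201 = €21.04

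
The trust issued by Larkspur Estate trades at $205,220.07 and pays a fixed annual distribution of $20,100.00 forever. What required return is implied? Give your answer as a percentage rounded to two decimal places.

P = C/r ⇒ r = C/P = $20,100.00/$205,220.07 = 0.097944

9.79%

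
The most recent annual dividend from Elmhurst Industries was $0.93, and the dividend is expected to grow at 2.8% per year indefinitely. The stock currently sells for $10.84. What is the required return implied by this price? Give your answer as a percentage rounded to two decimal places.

D₁ = $0.93 × 1.028 = $0.9560
P = D₁/(r − g) ⇒ r = D₁/P + g = $0.9560/$10.84 + 0.028 = 0.088196 + 0.028 = 0.116196

11.62%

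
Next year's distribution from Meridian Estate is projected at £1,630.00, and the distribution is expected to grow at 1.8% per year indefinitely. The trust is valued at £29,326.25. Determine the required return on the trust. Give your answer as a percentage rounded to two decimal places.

P = D₁/(r − g) ⇒ r = D₁/P + g = £1,630.0000/£29,326.25 + 0.018 = 0.055582 + 0.018 = 0.073582

7.36%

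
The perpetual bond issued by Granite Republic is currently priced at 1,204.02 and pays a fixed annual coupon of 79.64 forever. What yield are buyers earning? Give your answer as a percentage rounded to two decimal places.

P = C/r ⇒ r = C/P = 79.64/1,204.02 = 0.066145

6.61%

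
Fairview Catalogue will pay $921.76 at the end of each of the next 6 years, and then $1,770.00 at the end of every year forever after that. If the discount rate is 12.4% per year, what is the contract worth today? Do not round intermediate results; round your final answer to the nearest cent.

PV of 6-year annuity: $921.76 × [1 − (1+0.124)^−6] / 0.124 = 3747.18363
Perpetuity value at year 6: $1,770.00 / 0.124 = 14274.19355
PV of perpetuity: 14274.19355 / (1+0.124)^6 = 7078.70337
Total PV = 3747.18363 + 7078.70337 = 10825.88700

$10825.89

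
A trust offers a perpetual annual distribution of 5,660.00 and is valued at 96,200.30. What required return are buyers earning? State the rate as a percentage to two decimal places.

5.88%

P = C/r ⇒ r = C/P = 5,660.00/96,200.30 = 0.058836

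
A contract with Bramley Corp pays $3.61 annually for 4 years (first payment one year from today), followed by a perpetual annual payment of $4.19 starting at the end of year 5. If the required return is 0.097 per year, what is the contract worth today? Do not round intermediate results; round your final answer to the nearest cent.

$41.35

PV of 4-year annuity: $3.61 × [1 − (1+0.097)^−4] / 0.097 = 11.51792
Perpetuity value at year 4: $4.19 / 0.097 = 43.19588
PV of perpetuity: 43.19588 / (1+0.097)^4 = 29.82743
Total PV = 11.51792 + 29.82743 = 41.34535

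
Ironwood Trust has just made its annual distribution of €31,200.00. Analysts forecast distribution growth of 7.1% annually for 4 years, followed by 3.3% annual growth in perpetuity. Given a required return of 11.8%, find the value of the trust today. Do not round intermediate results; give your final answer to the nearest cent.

D_1 = 33415.20000
D_2 = 35787.67920
D_3 = 38328.60442
D_4 = 41049.93534
Terminal value at year 4: TV = D_4×(1+g_2)/(r−g_2) = 42404.58320/0.085 = 498877.44945
P_0 = D_1/(1+r)^1 + D_2/(1+r)^2 + D_3/(1+r)^3 + D_4/(1+r)^4 + TV/(1+r)^4
    = 29888.37209 + 28631.88418 + 27428.21821 + 26275.15358 + 319320.39583 = 431544.02388

€431544.02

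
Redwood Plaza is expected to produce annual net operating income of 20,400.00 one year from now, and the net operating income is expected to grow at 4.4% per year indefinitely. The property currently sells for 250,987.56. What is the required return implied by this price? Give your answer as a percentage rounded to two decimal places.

P = D₁/(r − g) ⇒ r = D₁/P + g = 20,400.0000/250,987.56 + 0.044 = 0.081279 + 0.044 = 0.125279

12.53%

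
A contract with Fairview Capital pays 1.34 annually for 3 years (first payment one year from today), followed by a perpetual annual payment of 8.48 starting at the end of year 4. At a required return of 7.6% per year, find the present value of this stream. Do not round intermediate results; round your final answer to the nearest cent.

PV of 3-year annuity: 1.34 × [1 − (1+0.076)^−3] / 0.076 = 3.47839
Perpetuity value at year 3: 8.48 / 0.076 = 111.57895
PV of perpetuity: 111.57895 / (1+0.076)^3 = 89.56647
Total PV = 3.47839 + 89.56647 = 93.04485

93.04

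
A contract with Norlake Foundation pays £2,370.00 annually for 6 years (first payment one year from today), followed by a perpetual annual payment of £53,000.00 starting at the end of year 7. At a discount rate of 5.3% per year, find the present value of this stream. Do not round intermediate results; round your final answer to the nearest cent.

£745464.92

PV of 6-year annuity: £2,370.00 × [1 − (1+0.053)^−6] / 0.053 = 11914.83574
Perpetuity value at year 6: £53,000.00 / 0.053 = 1000000.00000
PV of perpetuity: 1000000.00000 / (1+0.053)^6 = 733550.08692
Total PV = 11914.83574 + 733550.08692 = 745464.92265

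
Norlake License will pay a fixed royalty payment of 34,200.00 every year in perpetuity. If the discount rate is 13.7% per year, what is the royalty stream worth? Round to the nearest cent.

Level perpetuity: PV = C / r = 34,200.00 / 0.137 = 249,635.04

249635.04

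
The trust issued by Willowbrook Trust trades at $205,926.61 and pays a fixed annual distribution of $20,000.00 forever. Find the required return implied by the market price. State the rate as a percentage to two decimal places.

P = C/r ⇒ r = C/P = $20,000.00/$205,926.61 = 0.097122

9.71%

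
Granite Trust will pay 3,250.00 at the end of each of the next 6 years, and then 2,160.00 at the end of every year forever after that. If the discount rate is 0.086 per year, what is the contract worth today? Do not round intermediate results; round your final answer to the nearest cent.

PV of 6-year annuity: 3,250.00 × [1 − (1+0.086)^−6] / 0.086 = 14754.75664
Perpetuity value at year 6: 2,160.00 / 0.086 = 25116.27907
PV of perpetuity: 25116.27907 / (1+0.086)^6 = 15310.04081
Total PV = 14754.75664 + 15310.04081 = 30064.79745

30064.80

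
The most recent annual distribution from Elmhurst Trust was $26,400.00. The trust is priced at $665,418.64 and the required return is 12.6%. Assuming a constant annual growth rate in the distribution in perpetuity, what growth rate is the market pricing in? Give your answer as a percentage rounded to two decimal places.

8.30%

P = D₀(1+g)/(r−g) ⇒ P(r−g) = D₀(1+g) ⇒ g(P+D₀) = P·r − D₀
g = (P·r − D₀)/(P + D₀) = ($665,418.64×0.126 − $26,400.00) / ($665,418.64 + $26,400.00) = 0.083032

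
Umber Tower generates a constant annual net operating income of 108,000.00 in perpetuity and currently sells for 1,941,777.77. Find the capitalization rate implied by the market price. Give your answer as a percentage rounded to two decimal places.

P = C/r ⇒ r = C/P = 108,000.00/1,941,777.77 = 0.055619

5.56%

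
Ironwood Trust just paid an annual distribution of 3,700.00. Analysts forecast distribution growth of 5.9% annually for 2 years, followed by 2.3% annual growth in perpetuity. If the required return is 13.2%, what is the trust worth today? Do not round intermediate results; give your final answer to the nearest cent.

37090.92

D_1 = 3918.30000
D_2 = 4149.47970
Terminal value at year 2: TV = D_2×(1+g_2)/(r−g_2) = 4244.91773/0.109 = 38944.19939
P_0 = D_1/(1+r)^1 + D_2/(1+r)^2 + TV/(1+r)^2
    = 3461.39576 + 3238.17854 + 30391.34540 = 37090.91970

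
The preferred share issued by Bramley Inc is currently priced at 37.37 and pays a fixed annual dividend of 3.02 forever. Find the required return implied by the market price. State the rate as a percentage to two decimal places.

8.08%

P = C/r ⇒ r = C/P = 3.02/37.37 = 0.080813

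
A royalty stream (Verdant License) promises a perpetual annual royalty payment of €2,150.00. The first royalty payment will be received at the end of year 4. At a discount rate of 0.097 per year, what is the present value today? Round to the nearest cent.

Value at end of year 3: C / r = €2,150.00 / 0.097 = €22,164.9485
Discount to today: PV = €22,164.9485 / (1 + 0.097)^3 = €22,164.9485 / 1.320140 = €16,789.85

€16789.85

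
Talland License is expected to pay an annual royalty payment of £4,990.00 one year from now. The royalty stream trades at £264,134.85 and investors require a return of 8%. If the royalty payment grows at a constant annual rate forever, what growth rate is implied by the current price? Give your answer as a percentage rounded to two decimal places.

6.11%

P = D₁/(r−g) ⇒ g = r − D₁/P = 0.08 − £4,990.00/£264,134.85 = 0.061108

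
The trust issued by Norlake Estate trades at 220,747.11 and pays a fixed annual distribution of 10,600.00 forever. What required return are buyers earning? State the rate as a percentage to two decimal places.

P = C/r ⇒ r = C/P = 10,600.00/220,747.11 = 0.048019

4.80%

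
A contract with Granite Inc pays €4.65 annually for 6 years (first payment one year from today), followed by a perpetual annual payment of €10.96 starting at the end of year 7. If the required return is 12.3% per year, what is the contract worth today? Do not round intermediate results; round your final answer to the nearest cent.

€63.38

PV of 6-year annuity: €4.65 × [1 − (1+0.123)^−6] / 0.123 = 18.95670
Perpetuity value at year 6: €10.96 / 0.123 = 89.10569
PV of perpetuity: 89.10569 / (1+0.123)^6 = 44.42495
Total PV = 18.95670 + 44.42495 = 63.38165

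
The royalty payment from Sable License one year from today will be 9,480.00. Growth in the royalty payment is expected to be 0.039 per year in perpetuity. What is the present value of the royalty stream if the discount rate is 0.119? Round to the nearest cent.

118500.00

Growing perpetuity: P = D₁ / (r − g) = 9,480.0000 / (0.119 − 0.039) = 118,500.00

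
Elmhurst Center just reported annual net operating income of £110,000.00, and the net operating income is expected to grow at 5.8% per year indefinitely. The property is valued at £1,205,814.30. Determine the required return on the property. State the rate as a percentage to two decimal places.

D₁ = £110,000.00 × 1.058 = £116,380.0000
P = D₁/(r − g) ⇒ r = D₁/P + g = £116,380.0000/£1,205,814.30 + 0.058 = 0.096516 + 0.058 = 0.154516

15.45%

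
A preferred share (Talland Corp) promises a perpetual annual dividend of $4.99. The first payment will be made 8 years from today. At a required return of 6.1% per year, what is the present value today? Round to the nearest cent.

$54.05

Value at end of year 7: C / r = $4.99 / 0.061 = $81.8033
Discount to today: PV = $81.8033 / (1 + 0.061)^7 = $81.8033 / 1.513588 = $54.05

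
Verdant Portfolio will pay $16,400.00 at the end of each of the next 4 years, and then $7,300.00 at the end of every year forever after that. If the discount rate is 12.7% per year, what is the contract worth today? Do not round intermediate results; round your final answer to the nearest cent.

PV of 4-year annuity: $16,400.00 × [1 − (1+0.127)^−4] / 0.127 = 49086.96834
Perpetuity value at year 4: $7,300.00 / 0.127 = 57480.31496
PV of perpetuity: 57480.31496 / (1+0.127)^4 = 35630.62784
Total PV = 49086.96834 + 35630.62784 = 84717.59617

$84717.60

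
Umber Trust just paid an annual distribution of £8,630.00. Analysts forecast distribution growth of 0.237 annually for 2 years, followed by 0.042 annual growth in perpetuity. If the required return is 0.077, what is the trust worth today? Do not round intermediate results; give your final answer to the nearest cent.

£360233.30

D_1 = 10675.31000
D_2 = 13205.35847
Terminal value at year 2: TV = D_2×(1+g_2)/(r−g_2) = 13759.98353/0.035 = 393142.38645
P_0 = D_1/(1+r)^1 + D_2/(1+r)^2 + TV/(1+r)^2
    = 9912.07985 + 11384.62653 + 338936.59564 = 360233.30203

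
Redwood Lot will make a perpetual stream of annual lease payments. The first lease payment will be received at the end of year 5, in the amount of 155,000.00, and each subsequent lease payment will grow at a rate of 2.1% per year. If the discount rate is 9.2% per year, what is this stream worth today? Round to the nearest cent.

1535263.04

Value at end of year 4: C₁ / (r − g) = 155,000.00 / (0.092 − 0.021) = 2,183,098.5915
Discount to today: PV = 2,183,098.5915 / (1 + 0.092)^4 = 2,183,098.5915 / 1.421970 = 1,535,263.04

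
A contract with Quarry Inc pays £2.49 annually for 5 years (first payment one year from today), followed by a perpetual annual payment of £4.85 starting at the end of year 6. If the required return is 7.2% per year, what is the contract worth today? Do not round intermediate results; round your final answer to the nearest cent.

PV of 5-year annuity: £2.49 × [1 − (1+0.072)^−5] / 0.072 = 10.15505
Perpetuity value at year 5: £4.85 / 0.072 = 67.36111
PV of perpetuity: 67.36111 / (1+0.072)^5 = 47.58119
Total PV = 10.15505 + 47.58119 = 57.73624

£57.74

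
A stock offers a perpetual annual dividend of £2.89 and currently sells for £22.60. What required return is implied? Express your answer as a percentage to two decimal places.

12.79%

P = C/r ⇒ r = C/P = £2.89/£22.60 = 0.127876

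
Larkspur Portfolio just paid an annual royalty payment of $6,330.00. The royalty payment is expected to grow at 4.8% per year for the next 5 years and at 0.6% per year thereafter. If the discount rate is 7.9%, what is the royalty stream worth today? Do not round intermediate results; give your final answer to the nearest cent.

$104425.49

D_1 = 6633.84000
D_2 = 6952.26432
D_3 = 7285.97301
D_4 = 7635.69971
D_5 = 8002.21330
Terminal value at year 5: TV = D_5×(1+g_2)/(r−g_2) = 8050.22658/0.073 = 110277.07641
P_0 = D_1/(1+r)^1 + D_2/(1+r)^2 + D_3/(1+r)^3 + D_4/(1+r)^4 + D_5/(1+r)^5 + TV/(1+r)^5
    = 6148.13716 + 5971.49930 + 5799.93630 + 5633.30236 + 5471.45586 + 75401.15881 = 104425.48980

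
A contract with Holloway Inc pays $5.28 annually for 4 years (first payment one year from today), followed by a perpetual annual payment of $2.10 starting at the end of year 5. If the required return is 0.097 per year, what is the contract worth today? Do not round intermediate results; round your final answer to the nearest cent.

$31.80

PV of 4-year annuity: $5.28 × [1 − (1+0.097)^−4] / 0.097 = 16.84616
Perpetuity value at year 4: $2.10 / 0.097 = 21.64948
PV of perpetuity: 21.64948 / (1+0.097)^4 = 14.94931
Total PV = 16.84616 + 14.94931 = 31.79547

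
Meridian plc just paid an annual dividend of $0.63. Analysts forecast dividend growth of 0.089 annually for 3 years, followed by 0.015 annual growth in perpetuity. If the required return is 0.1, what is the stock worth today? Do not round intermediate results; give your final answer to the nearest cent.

D_1 = 0.68607
D_2 = 0.74713
D_3 = 0.81362
Terminal value at year 3: TV = D_3×(1+g_2)/(r−g_2) = 0.82583/0.085 = 9.71564
P_0 = D_1/(1+r)^1 + D_2/(1+r)^2 + D_3/(1+r)^3 + TV/(1+r)^3
    = 0.62370 + 0.61746 + 0.61129 + 7.29950 = 9.15195

$9.15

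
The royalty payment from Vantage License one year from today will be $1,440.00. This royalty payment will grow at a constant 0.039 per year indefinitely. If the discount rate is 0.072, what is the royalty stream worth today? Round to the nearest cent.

Growing perpetuity: P = D₁ / (r − g) = $1,440.0000 / (0.072 − 0.039) = $43,636.36

$43636.36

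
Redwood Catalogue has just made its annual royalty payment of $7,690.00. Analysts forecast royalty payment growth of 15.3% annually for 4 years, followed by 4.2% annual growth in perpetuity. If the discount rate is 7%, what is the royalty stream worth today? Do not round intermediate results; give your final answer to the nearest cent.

$423055.76

D_1 = 8866.57000
D_2 = 10223.15521
D_3 = 11787.29796
D_4 = 13590.75454
Terminal value at year 4: TV = D_4×(1+g_2)/(r−g_2) = 14161.56624/0.028 = 505770.22269
P_0 = D_1/(1+r)^1 + D_2/(1+r)^2 + D_3/(1+r)^3 + D_4/(1+r)^4 + TV/(1+r)^4
    = 8286.51402 + 8929.29969 + 9621.94630 + 10368.32157 + 385849.68129 = 423055.76286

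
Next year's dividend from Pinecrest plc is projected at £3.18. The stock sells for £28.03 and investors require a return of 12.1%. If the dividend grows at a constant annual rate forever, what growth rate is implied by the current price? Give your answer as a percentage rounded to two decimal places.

0.76%

P = D₁/(r−g) ⇒ g = r − D₁/P = 0.121 − £3.18/£28.03 = 0.007550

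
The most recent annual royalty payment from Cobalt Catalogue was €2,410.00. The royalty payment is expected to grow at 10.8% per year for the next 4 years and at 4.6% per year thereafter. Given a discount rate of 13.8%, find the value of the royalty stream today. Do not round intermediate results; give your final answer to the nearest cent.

D_1 = 2670.28000
D_2 = 2958.67024
D_3 = 3278.20663
D_4 = 3632.25294
Terminal value at year 4: TV = D_4×(1+g_2)/(r−g_2) = 3799.33658/0.092 = 41297.13670
P_0 = D_1/(1+r)^1 + D_2/(1+r)^2 + D_3/(1+r)^3 + D_4/(1+r)^4 + TV/(1+r)^4
    = 2346.46749 + 2284.60982 + 2224.38285 + 2165.74358 + 24623.56289 = 33644.76663

€33644.77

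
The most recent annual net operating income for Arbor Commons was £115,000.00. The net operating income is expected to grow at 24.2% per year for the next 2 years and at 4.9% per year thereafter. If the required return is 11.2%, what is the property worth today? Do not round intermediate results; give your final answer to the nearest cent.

D_1 = 142830.00000
D_2 = 177394.86000
Terminal value at year 2: TV = D_2×(1+g_2)/(r−g_2) = 186087.20814/0.063 = 2953765.20857
P_0 = D_1/(1+r)^1 + D_2/(1+r)^2 + TV/(1+r)^2
    = 128444.24460 + 143460.20845 + 2388726.32803 = 2660630.78109

£2660630.78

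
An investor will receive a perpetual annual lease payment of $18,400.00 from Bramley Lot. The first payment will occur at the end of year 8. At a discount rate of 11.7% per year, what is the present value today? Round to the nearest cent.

Value at end of year 7: C / r = $18,400.00 / 0.117 = $157,264.9573
Discount to today: PV = $157,264.9573 / (1 + 0.117)^7 = $157,264.9573 / 2.169563 = $72,486.94

$72486.94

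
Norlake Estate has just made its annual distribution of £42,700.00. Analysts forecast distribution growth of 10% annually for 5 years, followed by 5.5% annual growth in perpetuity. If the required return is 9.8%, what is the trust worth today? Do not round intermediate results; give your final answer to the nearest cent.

D_1 = 46970.00000
D_2 = 51667.00000
D_3 = 56833.70000
D_4 = 62517.07000
D_5 = 68768.77700
Terminal value at year 5: TV = D_5×(1+g_2)/(r−g_2) = 72551.05974/0.043 = 1687233.94733
P_0 = D_1/(1+r)^1 + D_2/(1+r)^2 + D_3/(1+r)^3 + D_4/(1+r)^4 + D_5/(1+r)^5 + TV/(1+r)^5
    = 42777.77778 + 42855.69723 + 42933.75861 + 43011.96217 + 43090.30819 + 1057215.70092 = 1271885.20489

£1271885.20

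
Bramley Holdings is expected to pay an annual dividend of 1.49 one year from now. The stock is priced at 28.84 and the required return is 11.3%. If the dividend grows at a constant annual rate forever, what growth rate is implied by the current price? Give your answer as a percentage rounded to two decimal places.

P = D₁/(r−g) ⇒ g = r − D₁/P = 0.113 − 1.49/28.84 = 0.061336

6.13%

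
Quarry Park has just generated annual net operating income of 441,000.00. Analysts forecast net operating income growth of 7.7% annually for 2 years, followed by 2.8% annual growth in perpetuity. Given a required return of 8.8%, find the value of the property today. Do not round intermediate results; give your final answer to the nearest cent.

8272458.78

D_1 = 474957.00000
D_2 = 511528.68900
Terminal value at year 2: TV = D_2×(1+g_2)/(r−g_2) = 525851.49229/0.06 = 8764191.53820
P_0 = D_1/(1+r)^1 + D_2/(1+r)^2 + TV/(1+r)^2
    = 436541.36029 + 432127.79875 + 7403789.61853 = 8272458.77757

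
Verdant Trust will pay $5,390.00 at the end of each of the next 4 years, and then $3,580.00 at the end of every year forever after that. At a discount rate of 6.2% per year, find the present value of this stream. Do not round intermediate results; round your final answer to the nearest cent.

$63985.16

PV of 4-year annuity: $5,390.00 × [1 − (1+0.062)^−4] / 0.062 = 18591.70177
Perpetuity value at year 4: $3,580.00 / 0.062 = 57741.93548
PV of perpetuity: 57741.93548 / (1+0.062)^4 = 45393.45824
Total PV = 18591.70177 + 45393.45824 = 63985.16001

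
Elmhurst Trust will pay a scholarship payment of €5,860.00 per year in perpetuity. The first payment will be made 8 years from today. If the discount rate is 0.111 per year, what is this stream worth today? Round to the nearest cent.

Value at end of year 7: C / r = €5,860.00 / 0.111 = €52,792.7928
Discount to today: PV = €52,792.7928 / (1 + 0.111)^7 = €52,792.7928 / 2.089288 = €25,268.31

€25268.31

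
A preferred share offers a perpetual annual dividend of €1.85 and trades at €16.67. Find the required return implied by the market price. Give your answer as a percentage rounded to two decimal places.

11.10%

P = C/r ⇒ r = C/P = €1.85/€16.67 = 0.110978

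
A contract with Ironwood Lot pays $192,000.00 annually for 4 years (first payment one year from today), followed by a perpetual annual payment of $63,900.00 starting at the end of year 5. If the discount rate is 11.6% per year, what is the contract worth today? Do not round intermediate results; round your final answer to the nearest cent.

$943247.22

PV of 4-year annuity: $192,000.00 × [1 − (1+0.116)^−4] / 0.116 = 588118.25922
Perpetuity value at year 4: $63,900.00 / 0.116 = 550862.06897
PV of perpetuity: 550862.06897 / (1+0.116)^4 = 355128.96082
Total PV = 588118.25922 + 355128.96082 = 943247.22004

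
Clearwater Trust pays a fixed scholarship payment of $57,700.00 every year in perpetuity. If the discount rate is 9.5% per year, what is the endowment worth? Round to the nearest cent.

$607368.42

Level perpetuity: PV = C / r = $57,700.00 / 0.095 = $607,368.42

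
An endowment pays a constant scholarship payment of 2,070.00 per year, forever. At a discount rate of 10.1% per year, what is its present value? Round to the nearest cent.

Level perpetuity: PV = C / r = 2,070.00 / 0.101 = 20,495.05

20495.05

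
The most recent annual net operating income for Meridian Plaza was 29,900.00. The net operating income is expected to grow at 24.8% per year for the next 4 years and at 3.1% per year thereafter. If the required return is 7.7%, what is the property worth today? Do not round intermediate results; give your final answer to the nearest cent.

D_1 = 37315.20000
D_2 = 46569.36960
D_3 = 58118.57326
D_4 = 72531.97943
Terminal value at year 4: TV = D_4×(1+g_2)/(r−g_2) = 74780.47079/0.046 = 1625662.40852
P_0 = D_1/(1+r)^1 + D_2/(1+r)^2 + D_3/(1+r)^3 + D_4/(1+r)^4 + TV/(1+r)^4
    = 34647.35376 + 40148.46564 + 46523.01311 + 53909.67536 + 1208279.89766 = 1383508.40552

1383508.41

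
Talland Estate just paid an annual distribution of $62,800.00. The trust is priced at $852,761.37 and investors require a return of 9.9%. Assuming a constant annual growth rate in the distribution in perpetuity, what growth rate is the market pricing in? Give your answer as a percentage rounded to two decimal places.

2.36%

P = D₀(1+g)/(r−g) ⇒ P(r−g) = D₀(1+g) ⇒ g(P+D₀) = P·r − D₀
g = (P·r − D₀)/(P + D₀) = ($852,761.37×0.099 − $62,800.00) / ($852,761.37 + $62,800.00) = 0.023618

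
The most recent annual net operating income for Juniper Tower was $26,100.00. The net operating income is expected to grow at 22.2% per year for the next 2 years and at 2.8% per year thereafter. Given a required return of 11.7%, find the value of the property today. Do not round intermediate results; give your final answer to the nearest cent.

$420601.90

D_1 = 31894.20000
D_2 = 38974.71240
Terminal value at year 2: TV = D_2×(1+g_2)/(r−g_2) = 40066.00435/0.089 = 450179.82413
P_0 = D_1/(1+r)^1 + D_2/(1+r)^2 + TV/(1+r)^2
    = 28553.44673 + 31237.52185 + 360810.92654 = 420601.89512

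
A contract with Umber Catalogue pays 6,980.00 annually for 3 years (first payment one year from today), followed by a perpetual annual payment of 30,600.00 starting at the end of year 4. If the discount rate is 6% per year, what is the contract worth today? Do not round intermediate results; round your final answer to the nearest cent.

PV of 3-year annuity: 6,980.00 × [1 − (1+0.06)^−3] / 0.06 = 18657.62341
Perpetuity value at year 3: 30,600.00 / 0.06 = 510000.00000
PV of perpetuity: 510000.00000 / (1+0.06)^3 = 428205.83435
Total PV = 18657.62341 + 428205.83435 = 446863.45775

446863.46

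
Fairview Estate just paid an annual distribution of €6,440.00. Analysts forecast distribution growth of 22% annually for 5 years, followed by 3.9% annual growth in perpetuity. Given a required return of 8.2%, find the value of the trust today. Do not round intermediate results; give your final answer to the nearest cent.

€330419.74

D_1 = 7856.80000
D_2 = 9585.29600
D_3 = 11694.06112
D_4 = 14266.75457
D_5 = 17405.44057
Terminal value at year 5: TV = D_5×(1+g_2)/(r−g_2) = 18084.25275/0.043 = 420564.01752
P_0 = D_1/(1+r)^1 + D_2/(1+r)^2 + D_3/(1+r)^3 + D_4/(1+r)^4 + D_5/(1+r)^5 + TV/(1+r)^5
    = 7261.36784 + 8187.49423 + 9231.74026 + 10409.17109 + 11736.77332 + 283593.19722 = 330419.74397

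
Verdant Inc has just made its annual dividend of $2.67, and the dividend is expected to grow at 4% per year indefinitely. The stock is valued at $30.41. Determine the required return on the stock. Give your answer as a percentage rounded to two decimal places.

D₁ = $2.67 × 1.04 = $2.7768
P = D₁/(r − g) ⇒ r = D₁/P + g = $2.7768/$30.41 + 0.04 = 0.091312 + 0.04 = 0.131312

13.13%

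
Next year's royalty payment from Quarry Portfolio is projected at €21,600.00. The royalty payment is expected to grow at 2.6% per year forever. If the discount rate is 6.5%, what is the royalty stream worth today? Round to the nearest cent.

€553846.15

Growing perpetuity: P = D₁ / (r − g) = €21,600.0000 / (0.065 − 0.026) = €553,846.15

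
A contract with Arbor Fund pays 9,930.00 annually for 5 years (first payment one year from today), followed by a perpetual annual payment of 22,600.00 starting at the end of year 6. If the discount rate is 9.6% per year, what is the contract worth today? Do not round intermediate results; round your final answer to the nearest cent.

PV of 5-year annuity: 9,930.00 × [1 − (1+0.096)^−5] / 0.096 = 38030.34717
Perpetuity value at year 5: 22,600.00 / 0.096 = 235416.66667
PV of perpetuity: 235416.66667 / (1+0.096)^5 = 148862.20080
Total PV = 38030.34717 + 148862.20080 = 186892.54797

186892.55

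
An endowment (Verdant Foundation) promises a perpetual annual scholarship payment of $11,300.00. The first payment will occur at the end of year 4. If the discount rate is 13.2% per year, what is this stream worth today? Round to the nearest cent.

Value at end of year 3: C / r = $11,300.00 / 0.132 = $85,606.0606
Discount to today: PV = $85,606.0606 / (1 + 0.132)^3 = $85,606.0606 / 1.450572 = $59,015.38

$59015.38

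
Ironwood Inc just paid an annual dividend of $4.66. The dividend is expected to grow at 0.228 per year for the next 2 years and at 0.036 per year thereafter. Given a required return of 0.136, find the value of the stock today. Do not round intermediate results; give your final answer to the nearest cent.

$66.90

D_1 = 5.72248
D_2 = 7.02721
Terminal value at year 2: TV = D_2×(1+g_2)/(r−g_2) = 7.28018/0.1 = 72.80185
P_0 = D_1/(1+r)^1 + D_2/(1+r)^2 + TV/(1+r)^2
    = 5.03739 + 5.44535 + 56.41385 = 66.89660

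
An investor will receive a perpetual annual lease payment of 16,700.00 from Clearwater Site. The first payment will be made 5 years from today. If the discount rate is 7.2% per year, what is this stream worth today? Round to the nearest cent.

175632.48

Value at end of year 4: C / r = 16,700.00 / 0.072 = 231,944.4444
Discount to today: PV = 231,944.4444 / (1 + 0.072)^4 = 231,944.4444 / 1.320624 = 175,632.48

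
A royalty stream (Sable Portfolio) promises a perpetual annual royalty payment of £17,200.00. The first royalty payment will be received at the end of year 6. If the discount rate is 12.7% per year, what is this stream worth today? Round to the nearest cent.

£74491.23

Value at end of year 5: C / r = £17,200.00 / 0.127 = £135,433.0709
Discount to today: PV = £135,433.0709 / (1 + 0.127)^5 = £135,433.0709 / 1.818108 = £74,491.23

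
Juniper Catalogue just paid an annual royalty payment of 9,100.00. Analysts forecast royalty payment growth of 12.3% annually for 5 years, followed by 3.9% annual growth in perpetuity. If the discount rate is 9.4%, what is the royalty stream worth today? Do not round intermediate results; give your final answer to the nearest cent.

D_1 = 10219.30000
D_2 = 11476.27390
D_3 = 12887.85559
D_4 = 14473.06183
D_5 = 16253.24843
Terminal value at year 5: TV = D_5×(1+g_2)/(r−g_2) = 16887.12512/0.055 = 307038.63856
P_0 = D_1/(1+r)^1 + D_2/(1+r)^2 + D_3/(1+r)^3 + D_4/(1+r)^4 + D_5/(1+r)^5 + TV/(1+r)^5
    = 9341.22486 + 9588.84417 + 9843.02742 + 10103.94863 + 10371.78639 + 195932.47375 = 245181.30522

245181.31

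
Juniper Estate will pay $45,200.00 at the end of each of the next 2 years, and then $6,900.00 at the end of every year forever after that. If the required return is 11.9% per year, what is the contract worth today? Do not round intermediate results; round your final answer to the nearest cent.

PV of 2-year annuity: $45,200.00 × [1 − (1+0.119)^−2] / 0.119 = 76490.80270
Perpetuity value at year 2: $6,900.00 / 0.119 = 57983.19328
PV of perpetuity: 57983.19328 / (1+0.119)^2 = 46306.49994
Total PV = 76490.80270 + 46306.49994 = 122797.30265

$122797.30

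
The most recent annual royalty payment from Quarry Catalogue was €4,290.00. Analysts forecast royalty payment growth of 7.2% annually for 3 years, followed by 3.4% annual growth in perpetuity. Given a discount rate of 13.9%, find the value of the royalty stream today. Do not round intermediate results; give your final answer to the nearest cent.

D_1 = 4598.88000
D_2 = 4929.99936
D_3 = 5284.95931
Terminal value at year 3: TV = D_3×(1+g_2)/(r−g_2) = 5464.64793/0.105 = 52044.26601
P_0 = D_1/(1+r)^1 + D_2/(1+r)^2 + D_3/(1+r)^3 + TV/(1+r)^3
    = 4037.64706 + 3800.13841 + 3576.60085 + 35221.00270 = 46635.38903

€46635.39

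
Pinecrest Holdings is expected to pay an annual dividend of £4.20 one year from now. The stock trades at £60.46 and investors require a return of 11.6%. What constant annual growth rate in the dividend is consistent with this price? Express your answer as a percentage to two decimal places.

4.65%

P = D₁/(r−g) ⇒ g = r − D₁/P = 0.116 − £4.20/£60.46 = 0.046533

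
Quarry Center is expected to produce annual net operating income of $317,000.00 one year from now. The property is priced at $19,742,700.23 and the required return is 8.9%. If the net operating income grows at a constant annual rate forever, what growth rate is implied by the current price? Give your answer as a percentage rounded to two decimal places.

P = D₁/(r−g) ⇒ g = r − D₁/P = 0.089 − $317,000.00/$19,742,700.23 = 0.072943

7.29%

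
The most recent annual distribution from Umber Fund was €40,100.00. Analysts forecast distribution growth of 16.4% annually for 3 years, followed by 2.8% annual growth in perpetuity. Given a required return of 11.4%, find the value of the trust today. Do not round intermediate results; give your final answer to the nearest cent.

D_1 = 46676.40000
D_2 = 54331.32960
D_3 = 63241.66765
Terminal value at year 3: TV = D_3×(1+g_2)/(r−g_2) = 65012.43435/0.086 = 755958.53894
P_0 = D_1/(1+r)^1 + D_2/(1+r)^2 + D_3/(1+r)^3 + TV/(1+r)^3
    = 41899.82047 + 43780.42282 + 45745.43282 + 546817.49932 = 678243.17543

€678243.18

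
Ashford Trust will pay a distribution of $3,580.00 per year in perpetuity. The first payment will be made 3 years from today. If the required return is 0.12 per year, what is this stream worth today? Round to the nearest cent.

Value at end of year 2: C / r = $3,580.00 / 0.12 = $29,833.3333
Discount to today: PV = $29,833.3333 / (1 + 0.12)^2 = $29,833.3333 / 1.254400 = $23,782.95

$23782.95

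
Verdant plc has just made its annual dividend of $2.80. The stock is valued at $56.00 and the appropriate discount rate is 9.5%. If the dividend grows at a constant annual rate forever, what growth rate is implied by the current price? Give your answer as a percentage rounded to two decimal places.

4.29%

P = D₀(1+g)/(r−g) ⇒ P(r−g) = D₀(1+g) ⇒ g(P+D₀) = P·r − D₀
g = (P·r − D₀)/(P + D₀) = ($56.00×0.095 − $2.80) / ($56.00 + $2.80) = 0.042857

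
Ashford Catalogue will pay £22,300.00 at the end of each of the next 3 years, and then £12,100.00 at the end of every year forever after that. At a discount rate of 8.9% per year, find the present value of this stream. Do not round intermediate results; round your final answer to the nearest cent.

£161820.35

PV of 3-year annuity: £22,300.00 × [1 − (1+0.089)^−3] / 0.089 = 56548.62533
Perpetuity value at year 3: £12,100.00 / 0.089 = 135955.05618
PV of perpetuity: 135955.05618 / (1+0.089)^3 = 105271.72136
Total PV = 56548.62533 + 105271.72136 = 161820.34669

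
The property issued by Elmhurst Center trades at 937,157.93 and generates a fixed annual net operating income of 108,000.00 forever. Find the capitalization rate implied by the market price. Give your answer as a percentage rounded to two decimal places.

11.52%

P = C/r ⇒ r = C/P = 108,000.00/937,157.93 = 0.115242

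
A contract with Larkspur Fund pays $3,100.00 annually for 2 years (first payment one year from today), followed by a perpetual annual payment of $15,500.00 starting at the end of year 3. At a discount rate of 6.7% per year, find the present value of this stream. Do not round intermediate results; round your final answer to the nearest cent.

$208830.29

PV of 2-year annuity: $3,100.00 × [1 − (1+0.067)^−2] / 0.067 = 5628.24937
Perpetuity value at year 2: $15,500.00 / 0.067 = 231343.28358
PV of perpetuity: 231343.28358 / (1+0.067)^2 = 203202.03672
Total PV = 5628.24937 + 203202.03672 = 208830.28609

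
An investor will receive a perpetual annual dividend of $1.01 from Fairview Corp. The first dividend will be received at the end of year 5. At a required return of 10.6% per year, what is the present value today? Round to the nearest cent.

Value at end of year 4: C / r = $1.01 / 0.106 = $9.5283
Discount to today: PV = $9.5283 / (1 + 0.106)^4 = $9.5283 / 1.496306 = $6.37

$6.37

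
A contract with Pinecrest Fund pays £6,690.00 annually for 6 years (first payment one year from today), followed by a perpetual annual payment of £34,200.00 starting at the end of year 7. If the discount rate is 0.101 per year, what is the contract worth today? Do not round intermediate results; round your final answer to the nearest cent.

£219150.94

PV of 6-year annuity: £6,690.00 × [1 − (1+0.101)^−6] / 0.101 = 29051.50687
Perpetuity value at year 6: £34,200.00 / 0.101 = 338613.86139
PV of perpetuity: 338613.86139 / (1+0.101)^6 = 190099.43165
Total PV = 29051.50687 + 190099.43165 = 219150.93852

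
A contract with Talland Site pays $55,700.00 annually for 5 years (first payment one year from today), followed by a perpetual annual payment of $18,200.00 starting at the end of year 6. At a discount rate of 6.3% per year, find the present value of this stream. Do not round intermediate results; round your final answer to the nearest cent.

PV of 5-year annuity: $55,700.00 × [1 − (1+0.063)^−5] / 0.063 = 232726.13087
Perpetuity value at year 5: $18,200.00 / 0.063 = 288888.88889
PV of perpetuity: 288888.88889 / (1+0.063)^5 = 212845.52117
Total PV = 232726.13087 + 212845.52117 = 445571.65204

$445571.65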